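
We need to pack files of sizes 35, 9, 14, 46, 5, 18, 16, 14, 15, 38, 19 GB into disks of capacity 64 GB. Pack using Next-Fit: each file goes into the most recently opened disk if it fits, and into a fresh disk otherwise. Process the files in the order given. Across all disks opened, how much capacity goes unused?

27

35 GB → disk 1 (remaining 29 GB)
9 GB → disk 1 (remaining 20 GB)
14 GB → disk 1 (remaining 6 GB)
46 GB → disk 2 (remaining 18 GB)
5 GB → disk 2 (remaining 13 GB)
18 GB → disk 3 (remaining 46 GB)
16 GB → disk 3 (remaining 30 GB)
14 GB → disk 3 (remaining 16 GB)
15 GB → disk 3 (remaining 1 GB)
38 GB → disk 4 (remaining 26 GB)
19 GB → disk 4 (remaining 7 GB)
4 disks × 64 GB = 256 GB; used 229 GB; unused 27 GB.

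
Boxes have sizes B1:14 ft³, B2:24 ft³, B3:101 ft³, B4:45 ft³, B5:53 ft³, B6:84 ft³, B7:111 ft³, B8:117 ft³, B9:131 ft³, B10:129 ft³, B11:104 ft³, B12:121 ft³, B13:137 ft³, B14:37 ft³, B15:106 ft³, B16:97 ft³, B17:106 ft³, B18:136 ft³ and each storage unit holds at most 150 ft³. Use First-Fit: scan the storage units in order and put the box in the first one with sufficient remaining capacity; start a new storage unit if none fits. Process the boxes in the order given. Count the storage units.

14 storage units

storage unit 1: place B1 (14 ft³), 136 ft³ left
storage unit 1: place B2 (24 ft³), 112 ft³ left
storage unit 1: place B3 (101 ft³), 11 ft³ left
storage unit 2: place B4 (45 ft³), 105 ft³ left
storage unit 2: place B5 (53 ft³), 52 ft³ left
storage unit 3: place B6 (84 ft³), 66 ft³ left
storage unit 4: place B7 (111 ft³), 39 ft³ left
storage unit 5: place B8 (117 ft³), 33 ft³ left
storage unit 6: place B9 (131 ft³), 19 ft³ left
storage unit 7: place B10 (129 ft³), 21 ft³ left
storage unit 8: place B11 (104 ft³), 46 ft³ left
storage unit 9: place B12 (121 ft³), 29 ft³ left
storage unit 10: place B13 (137 ft³), 13 ft³ left
storage unit 2: place B14 (37 ft³), 15 ft³ left
storage unit 11: place B15 (106 ft³), 44 ft³ left
storage unit 12: place B16 (97 ft³), 53 ft³ left
storage unit 13: place B17 (106 ft³), 44 ft³ left
storage unit 14: place B18 (136 ft³), 14 ft³ left
Final storage units: [14,24,101] [45,53,37] [84] [111] [117] [131] [129] [104] [121] [137] [106] [97] [106] [136].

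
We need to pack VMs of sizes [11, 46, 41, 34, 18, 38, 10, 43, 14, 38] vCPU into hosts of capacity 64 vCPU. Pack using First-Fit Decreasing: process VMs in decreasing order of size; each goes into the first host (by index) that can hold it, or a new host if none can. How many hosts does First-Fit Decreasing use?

6

Sorted descending: 46, 43, 41, 38, 38, 34, 18, 14, 11, 10.
46 vCPU → host 1 (remaining 18 vCPU)
43 vCPU → host 2 (remaining 21 vCPU)
41 vCPU → host 3 (remaining 23 vCPU)
38 vCPU → host 4 (remaining 26 vCPU)
38 vCPU → host 5 (remaining 26 vCPU)
34 vCPU → host 6 (remaining 30 vCPU)
18 vCPU → host 1 (remaining 0 vCPU)
14 vCPU → host 2 (remaining 7 vCPU)
11 vCPU → host 3 (remaining 12 vCPU)
10 vCPU → host 3 (remaining 2 vCPU)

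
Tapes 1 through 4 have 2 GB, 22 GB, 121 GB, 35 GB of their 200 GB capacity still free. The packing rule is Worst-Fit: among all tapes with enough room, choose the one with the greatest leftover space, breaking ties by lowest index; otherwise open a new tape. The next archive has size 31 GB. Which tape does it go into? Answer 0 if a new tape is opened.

3

Tapes with room: tape 3 (121 GB), tape 4 (35 GB).
Most room is tape 3 with 121 GB free.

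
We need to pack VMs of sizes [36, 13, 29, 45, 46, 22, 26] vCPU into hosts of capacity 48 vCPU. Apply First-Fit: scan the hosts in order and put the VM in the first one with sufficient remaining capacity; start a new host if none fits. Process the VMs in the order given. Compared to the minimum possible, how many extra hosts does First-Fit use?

First-Fit: [36] [13,29] [45] [46] [22,26] → 5 hosts.
Total size 217 vCPU; any packing needs at least ⌈217/48⌉ = 5 hosts.
So 5 is already optimal.

0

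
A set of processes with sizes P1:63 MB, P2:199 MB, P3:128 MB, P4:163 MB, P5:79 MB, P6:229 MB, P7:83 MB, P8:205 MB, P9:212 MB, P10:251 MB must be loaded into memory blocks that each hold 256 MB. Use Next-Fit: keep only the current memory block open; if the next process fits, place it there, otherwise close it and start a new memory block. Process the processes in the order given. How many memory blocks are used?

9

Put P1 (63 MB) in memory block 1; 193 MB remain.
Put P2 (199 MB) in memory block 2; 57 MB remain.
Put P3 (128 MB) in memory block 3; 128 MB remain.
Put P4 (163 MB) in memory block 4; 93 MB remain.
Put P5 (79 MB) in memory block 4; 14 MB remain.
Put P6 (229 MB) in memory block 5; 27 MB remain.
Put P7 (83 MB) in memory block 6; 173 MB remain.
Put P8 (205 MB) in memory block 7; 51 MB remain.
Put P9 (212 MB) in memory block 8; 44 MB remain.
Put P10 (251 MB) in memory block 9; 5 MB remain.
Final memory blocks: [63] [199] [128] [163,79] [229] [83] [205] [212] [251].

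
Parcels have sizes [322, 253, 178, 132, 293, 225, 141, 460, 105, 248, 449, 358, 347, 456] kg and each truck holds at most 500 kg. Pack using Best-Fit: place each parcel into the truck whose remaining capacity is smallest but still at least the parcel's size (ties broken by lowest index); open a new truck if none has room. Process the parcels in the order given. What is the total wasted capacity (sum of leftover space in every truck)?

533

322 kg → truck 1 (remaining 178 kg)
253 kg → truck 2 (remaining 247 kg)
178 kg → truck 1 (remaining 0 kg)
132 kg → truck 2 (remaining 115 kg)
293 kg → truck 3 (remaining 207 kg)
225 kg → truck 4 (remaining 275 kg)
141 kg → truck 3 (remaining 66 kg)
460 kg → truck 5 (remaining 40 kg)
105 kg → truck 2 (remaining 10 kg)
248 kg → truck 4 (remaining 27 kg)
449 kg → truck 6 (remaining 51 kg)
358 kg → truck 7 (remaining 142 kg)
347 kg → truck 8 (remaining 153 kg)
456 kg → truck 9 (remaining 44 kg)
9 trucks × 500 kg = 4500 kg; used 3967 kg; unused 533 kg.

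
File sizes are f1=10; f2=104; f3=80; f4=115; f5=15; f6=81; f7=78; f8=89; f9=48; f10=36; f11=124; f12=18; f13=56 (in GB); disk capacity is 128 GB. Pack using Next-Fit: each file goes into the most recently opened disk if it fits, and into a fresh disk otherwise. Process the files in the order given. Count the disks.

9

f1 (10 GB) → disk 1 (remaining 118 GB)
f2 (104 GB) → disk 1 (remaining 14 GB)
f3 (80 GB) → disk 2 (remaining 48 GB)
f4 (115 GB) → disk 3 (remaining 13 GB)
f5 (15 GB) → disk 4 (remaining 113 GB)
f6 (81 GB) → disk 4 (remaining 32 GB)
f7 (78 GB) → disk 5 (remaining 50 GB)
f8 (89 GB) → disk 6 (remaining 39 GB)
f9 (48 GB) → disk 7 (remaining 80 GB)
f10 (36 GB) → disk 7 (remaining 44 GB)
f11 (124 GB) → disk 8 (remaining 4 GB)
f12 (18 GB) → disk 9 (remaining 110 GB)
f13 (56 GB) → disk 9 (remaining 54 GB)
Final disks: [10,104] [80] [115] [15,81] [78] [89] [48,36] [124] [18,56].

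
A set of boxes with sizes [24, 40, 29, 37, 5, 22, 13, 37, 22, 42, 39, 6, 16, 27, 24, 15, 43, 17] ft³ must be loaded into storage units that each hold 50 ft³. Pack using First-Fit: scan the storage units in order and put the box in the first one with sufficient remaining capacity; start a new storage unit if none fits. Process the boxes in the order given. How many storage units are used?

24 ft³ → storage unit 1 (remaining 26 ft³)
40 ft³ → storage unit 2 (remaining 10 ft³)
29 ft³ → storage unit 3 (remaining 21 ft³)
37 ft³ → storage unit 4 (remaining 13 ft³)
5 ft³ → storage unit 1 (remaining 21 ft³)
22 ft³ → storage unit 5 (remaining 28 ft³)
13 ft³ → storage unit 1 (remaining 8 ft³)
37 ft³ → storage unit 6 (remaining 13 ft³)
22 ft³ → storage unit 5 (remaining 6 ft³)
42 ft³ → storage unit 7 (remaining 8 ft³)
39 ft³ → storage unit 8 (remaining 11 ft³)
6 ft³ → storage unit 1 (remaining 2 ft³)
16 ft³ → storage unit 3 (remaining 5 ft³)
27 ft³ → storage unit 9 (remaining 23 ft³)
24 ft³ → storage unit 10 (remaining 26 ft³)
15 ft³ → storage unit 9 (remaining 8 ft³)
43 ft³ → storage unit 11 (remaining 7 ft³)
17 ft³ → storage unit 10 (remaining 9 ft³)

11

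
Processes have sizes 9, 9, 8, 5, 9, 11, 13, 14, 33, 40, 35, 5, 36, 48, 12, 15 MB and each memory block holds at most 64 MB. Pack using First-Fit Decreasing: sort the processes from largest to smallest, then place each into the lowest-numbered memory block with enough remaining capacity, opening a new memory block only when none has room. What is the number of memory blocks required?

Sorted descending: 48, 40, 36, 35, 33, 15, 14, 13, 12, 11, 9, 9, 9, 8, 5, 5.
Put 48 MB in memory block 1; 16 MB remain.
Put 40 MB in memory block 2; 24 MB remain.
Put 36 MB in memory block 3; 28 MB remain.
Put 35 MB in memory block 4; 29 MB remain.
Put 33 MB in memory block 5; 31 MB remain.
Put 15 MB in memory block 1; 1 MB remain.
Put 14 MB in memory block 2; 10 MB remain.
Put 13 MB in memory block 3; 15 MB remain.
Put 12 MB in memory block 3; 3 MB remain.
Put 11 MB in memory block 4; 18 MB remain.
Put 9 MB in memory block 2; 1 MB remain.
Put 9 MB in memory block 4; 9 MB remain.
Put 9 MB in memory block 4; 0 MB remain.
Put 8 MB in memory block 5; 23 MB remain.
Put 5 MB in memory block 5; 18 MB remain.
Put 5 MB in memory block 5; 13 MB remain.
Final memory blocks: [48,15] [40,14,9] [36,13,12] [35,11,9,9] [33,8,5,5].

5 memory blocks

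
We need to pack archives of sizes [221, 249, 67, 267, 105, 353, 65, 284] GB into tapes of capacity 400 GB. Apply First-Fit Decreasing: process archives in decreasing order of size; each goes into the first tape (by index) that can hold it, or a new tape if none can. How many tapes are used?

5

Sorted descending: 353, 284, 267, 249, 221, 105, 67, 65.
353 GB → tape 1 (remaining 47 GB)
284 GB → tape 2 (remaining 116 GB)
267 GB → tape 3 (remaining 133 GB)
249 GB → tape 4 (remaining 151 GB)
221 GB → tape 5 (remaining 179 GB)
105 GB → tape 2 (remaining 11 GB)
67 GB → tape 3 (remaining 66 GB)
65 GB → tape 3 (remaining 1 GB)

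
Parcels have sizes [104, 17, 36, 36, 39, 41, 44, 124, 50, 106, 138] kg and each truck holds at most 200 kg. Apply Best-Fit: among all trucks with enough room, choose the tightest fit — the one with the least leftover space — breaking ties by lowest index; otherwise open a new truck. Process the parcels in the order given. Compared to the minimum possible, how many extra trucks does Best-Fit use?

Best-Fit: [104,17,36,36] [39,41,44,50] [124] [106] [138] → 5 trucks.
Total size 735 kg; any packing needs at least ⌈735/200⌉ = 4 trucks.
An optimal packing achieves that bound: [138,50] [124,44,17] [106,41,39] [104,36,36] → 4 trucks.
Excess: 5 − 4 = 1.

1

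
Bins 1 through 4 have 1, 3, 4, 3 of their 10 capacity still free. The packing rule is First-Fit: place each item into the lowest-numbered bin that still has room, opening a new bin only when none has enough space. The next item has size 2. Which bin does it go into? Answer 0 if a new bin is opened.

2

Bins with room: bin 2 (3), bin 3 (4), bin 4 (3).
The first with room is bin 2.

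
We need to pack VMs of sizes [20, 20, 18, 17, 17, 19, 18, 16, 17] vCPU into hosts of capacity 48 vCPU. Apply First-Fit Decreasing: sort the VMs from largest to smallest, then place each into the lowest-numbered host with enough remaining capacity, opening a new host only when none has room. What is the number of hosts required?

5 hosts

Sorted descending: 20, 20, 19, 18, 18, 17, 17, 17, 16.
20 vCPU → host 1 (remaining 28 vCPU)
20 vCPU → host 1 (remaining 8 vCPU)
19 vCPU → host 2 (remaining 29 vCPU)
18 vCPU → host 2 (remaining 11 vCPU)
18 vCPU → host 3 (remaining 30 vCPU)
17 vCPU → host 3 (remaining 13 vCPU)
17 vCPU → host 4 (remaining 31 vCPU)
17 vCPU → host 4 (remaining 14 vCPU)
16 vCPU → host 5 (remaining 32 vCPU)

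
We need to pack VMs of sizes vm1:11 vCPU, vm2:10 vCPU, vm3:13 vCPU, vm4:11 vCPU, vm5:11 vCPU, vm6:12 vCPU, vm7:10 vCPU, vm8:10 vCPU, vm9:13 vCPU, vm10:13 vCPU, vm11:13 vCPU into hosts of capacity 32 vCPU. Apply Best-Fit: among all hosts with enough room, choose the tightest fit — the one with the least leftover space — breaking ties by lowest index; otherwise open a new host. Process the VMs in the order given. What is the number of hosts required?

5 hosts

host 1: place vm1 (11 vCPU), 21 vCPU left
host 1: place vm2 (10 vCPU), 11 vCPU left
host 2: place vm3 (13 vCPU), 19 vCPU left
host 1: place vm4 (11 vCPU), 0 vCPU left
host 2: place vm5 (11 vCPU), 8 vCPU left
host 3: place vm6 (12 vCPU), 20 vCPU left
host 3: place vm7 (10 vCPU), 10 vCPU left
host 3: place vm8 (10 vCPU), 0 vCPU left
host 4: place vm9 (13 vCPU), 19 vCPU left
host 4: place vm10 (13 vCPU), 6 vCPU left
host 5: place vm11 (13 vCPU), 19 vCPU left
Final hosts: [11,10,11] [13,11] [12,10,10] [13,13] [13].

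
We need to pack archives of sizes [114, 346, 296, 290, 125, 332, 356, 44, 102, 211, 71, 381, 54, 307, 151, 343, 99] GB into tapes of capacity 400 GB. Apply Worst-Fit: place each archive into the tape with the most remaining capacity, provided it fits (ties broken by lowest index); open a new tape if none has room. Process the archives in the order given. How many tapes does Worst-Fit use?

11 tapes

tape 1: place 114 GB, 286 GB left
tape 2: place 346 GB, 54 GB left
tape 3: place 296 GB, 104 GB left
tape 4: place 290 GB, 110 GB left
tape 1: place 125 GB, 161 GB left
tape 5: place 332 GB, 68 GB left
tape 6: place 356 GB, 44 GB left
tape 1: place 44 GB, 117 GB left
tape 1: place 102 GB, 15 GB left
tape 7: place 211 GB, 189 GB left
tape 7: place 71 GB, 118 GB left
tape 8: place 381 GB, 19 GB left
tape 7: place 54 GB, 64 GB left
tape 9: place 307 GB, 93 GB left
tape 10: place 151 GB, 249 GB left
tape 11: place 343 GB, 57 GB left
tape 10: place 99 GB, 150 GB left
Final tapes: [114,125,44,102] [346] [296] [290] [332] [356] [211,71,54] [381] [307] [151,99] [343].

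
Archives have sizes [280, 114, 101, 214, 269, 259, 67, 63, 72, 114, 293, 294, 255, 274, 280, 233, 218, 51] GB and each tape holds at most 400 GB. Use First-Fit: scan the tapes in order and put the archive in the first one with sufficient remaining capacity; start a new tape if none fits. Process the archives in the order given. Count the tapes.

Put 280 GB in tape 1; 120 GB remain.
Put 114 GB in tape 1; 6 GB remain.
Put 101 GB in tape 2; 299 GB remain.
Put 214 GB in tape 2; 85 GB remain.
Put 269 GB in tape 3; 131 GB remain.
Put 259 GB in tape 4; 141 GB remain.
Put 67 GB in tape 2; 18 GB remain.
Put 63 GB in tape 3; 68 GB remain.
Put 72 GB in tape 4; 69 GB remain.
Put 114 GB in tape 5; 286 GB remain.
Put 293 GB in tape 6; 107 GB remain.
Put 294 GB in tape 7; 106 GB remain.
Put 255 GB in tape 5; 31 GB remain.
Put 274 GB in tape 8; 126 GB remain.
Put 280 GB in tape 9; 120 GB remain.
Put 233 GB in tape 10; 167 GB remain.
Put 218 GB in tape 11; 182 GB remain.
Put 51 GB in tape 3; 17 GB remain.

11 tapes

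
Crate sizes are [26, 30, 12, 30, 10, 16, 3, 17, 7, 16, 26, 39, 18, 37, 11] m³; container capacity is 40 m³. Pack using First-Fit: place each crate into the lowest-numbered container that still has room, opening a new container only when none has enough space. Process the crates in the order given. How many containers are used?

8

container 1: place 26 m³, 14 m³ left
container 2: place 30 m³, 10 m³ left
container 1: place 12 m³, 2 m³ left
container 3: place 30 m³, 10 m³ left
container 2: place 10 m³, 0 m³ left
container 4: place 16 m³, 24 m³ left
container 3: place 3 m³, 7 m³ left
container 4: place 17 m³, 7 m³ left
container 3: place 7 m³, 0 m³ left
container 5: place 16 m³, 24 m³ left
container 6: place 26 m³, 14 m³ left
container 7: place 39 m³, 1 m³ left
container 5: place 18 m³, 6 m³ left
container 8: place 37 m³, 3 m³ left
container 6: place 11 m³, 3 m³ left
Final containers: [26,12] [30,10] [30,3,7] [16,17] [16,18] [26,11] [39] [37].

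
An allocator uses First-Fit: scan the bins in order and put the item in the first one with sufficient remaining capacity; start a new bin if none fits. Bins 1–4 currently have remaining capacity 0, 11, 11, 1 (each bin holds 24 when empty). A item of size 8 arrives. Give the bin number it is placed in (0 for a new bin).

Bins with room: bin 2 (11), bin 3 (11).
The first with room is bin 2.

2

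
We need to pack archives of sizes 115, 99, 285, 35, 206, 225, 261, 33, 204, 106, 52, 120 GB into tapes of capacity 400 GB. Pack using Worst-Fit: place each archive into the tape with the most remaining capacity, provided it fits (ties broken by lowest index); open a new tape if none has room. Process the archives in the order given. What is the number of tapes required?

Put 115 GB in tape 1; 285 GB remain.
Put 99 GB in tape 1; 186 GB remain.
Put 285 GB in tape 2; 115 GB remain.
Put 35 GB in tape 1; 151 GB remain.
Put 206 GB in tape 3; 194 GB remain.
Put 225 GB in tape 4; 175 GB remain.
Put 261 GB in tape 5; 139 GB remain.
Put 33 GB in tape 3; 161 GB remain.
Put 204 GB in tape 6; 196 GB remain.
Put 106 GB in tape 6; 90 GB remain.
Put 52 GB in tape 4; 123 GB remain.
Put 120 GB in tape 3; 41 GB remain.

6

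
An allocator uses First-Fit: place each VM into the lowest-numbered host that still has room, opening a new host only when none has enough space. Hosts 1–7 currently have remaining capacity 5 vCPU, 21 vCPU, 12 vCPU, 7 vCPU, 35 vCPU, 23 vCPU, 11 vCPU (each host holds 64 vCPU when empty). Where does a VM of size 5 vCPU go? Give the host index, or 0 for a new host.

Hosts with room: host 1 (5 vCPU), host 2 (21 vCPU), host 3 (12 vCPU), host 4 (7 vCPU), host 5 (35 vCPU), host 6 (23 vCPU), host 7 (11 vCPU).
The first with room is host 1.

1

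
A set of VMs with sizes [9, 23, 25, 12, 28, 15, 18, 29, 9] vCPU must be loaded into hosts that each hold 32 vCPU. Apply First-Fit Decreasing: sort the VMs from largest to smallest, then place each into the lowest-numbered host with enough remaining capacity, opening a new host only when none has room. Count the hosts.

6

Sorted descending: 29, 28, 25, 23, 18, 15, 12, 9, 9.
Put 29 vCPU in host 1; 3 vCPU remain.
Put 28 vCPU in host 2; 4 vCPU remain.
Put 25 vCPU in host 3; 7 vCPU remain.
Put 23 vCPU in host 4; 9 vCPU remain.
Put 18 vCPU in host 5; 14 vCPU remain.
Put 15 vCPU in host 6; 17 vCPU remain.
Put 12 vCPU in host 5; 2 vCPU remain.
Put 9 vCPU in host 4; 0 vCPU remain.
Put 9 vCPU in host 6; 8 vCPU remain.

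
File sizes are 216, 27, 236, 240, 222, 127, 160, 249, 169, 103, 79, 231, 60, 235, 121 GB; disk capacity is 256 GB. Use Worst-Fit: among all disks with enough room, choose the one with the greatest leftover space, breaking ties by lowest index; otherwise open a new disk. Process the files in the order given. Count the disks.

11

disk 1: place 216 GB, 40 GB left
disk 1: place 27 GB, 13 GB left
disk 2: place 236 GB, 20 GB left
disk 3: place 240 GB, 16 GB left
disk 4: place 222 GB, 34 GB left
disk 5: place 127 GB, 129 GB left
disk 6: place 160 GB, 96 GB left
disk 7: place 249 GB, 7 GB left
disk 8: place 169 GB, 87 GB left
disk 5: place 103 GB, 26 GB left
disk 6: place 79 GB, 17 GB left
disk 9: place 231 GB, 25 GB left
disk 8: place 60 GB, 27 GB left
disk 10: place 235 GB, 21 GB left
disk 11: place 121 GB, 135 GB left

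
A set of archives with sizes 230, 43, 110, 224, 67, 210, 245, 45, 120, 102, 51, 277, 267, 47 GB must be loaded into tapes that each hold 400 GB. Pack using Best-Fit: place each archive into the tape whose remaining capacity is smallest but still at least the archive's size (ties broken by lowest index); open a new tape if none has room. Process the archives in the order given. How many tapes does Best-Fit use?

tape 1: place 230 GB, 170 GB left
tape 1: place 43 GB, 127 GB left
tape 1: place 110 GB, 17 GB left
tape 2: place 224 GB, 176 GB left
tape 2: place 67 GB, 109 GB left
tape 3: place 210 GB, 190 GB left
tape 4: place 245 GB, 155 GB left
tape 2: place 45 GB, 64 GB left
tape 4: place 120 GB, 35 GB left
tape 3: place 102 GB, 88 GB left
tape 2: place 51 GB, 13 GB left
tape 5: place 277 GB, 123 GB left
tape 6: place 267 GB, 133 GB left
tape 3: place 47 GB, 41 GB left

6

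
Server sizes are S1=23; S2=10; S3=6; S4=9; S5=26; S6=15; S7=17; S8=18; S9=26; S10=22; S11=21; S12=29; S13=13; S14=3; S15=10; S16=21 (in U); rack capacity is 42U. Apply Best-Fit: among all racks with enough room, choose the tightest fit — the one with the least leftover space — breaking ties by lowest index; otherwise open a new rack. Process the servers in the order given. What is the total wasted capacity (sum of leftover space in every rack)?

S1 (23U) → rack 1 (remaining 19U)
S2 (10U) → rack 1 (remaining 9U)
S3 (6U) → rack 1 (remaining 3U)
S4 (9U) → rack 2 (remaining 33U)
S5 (26U) → rack 2 (remaining 7U)
S6 (15U) → rack 3 (remaining 27U)
S7 (17U) → rack 3 (remaining 10U)
S8 (18U) → rack 4 (remaining 24U)
S9 (26U) → rack 5 (remaining 16U)
S10 (22U) → rack 4 (remaining 2U)
S11 (21U) → rack 6 (remaining 21U)
S12 (29U) → rack 7 (remaining 13U)
S13 (13U) → rack 7 (remaining 0U)
S14 (3U) → rack 1 (remaining 0U)
S15 (10U) → rack 3 (remaining 0U)
S16 (21U) → rack 6 (remaining 0U)
7 racks × 42U = 294U; used 269U; unused 25U.

25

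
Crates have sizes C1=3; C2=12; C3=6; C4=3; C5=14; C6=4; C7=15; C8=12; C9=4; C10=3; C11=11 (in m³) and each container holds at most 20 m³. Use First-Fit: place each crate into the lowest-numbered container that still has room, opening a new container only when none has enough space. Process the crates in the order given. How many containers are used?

Put C1 (3 m³) in container 1; 17 m³ remain.
Put C2 (12 m³) in container 1; 5 m³ remain.
Put C3 (6 m³) in container 2; 14 m³ remain.
Put C4 (3 m³) in container 1; 2 m³ remain.
Put C5 (14 m³) in container 2; 0 m³ remain.
Put C6 (4 m³) in container 3; 16 m³ remain.
Put C7 (15 m³) in container 3; 1 m³ remain.
Put C8 (12 m³) in container 4; 8 m³ remain.
Put C9 (4 m³) in container 4; 4 m³ remain.
Put C10 (3 m³) in container 4; 1 m³ remain.
Put C11 (11 m³) in container 5; 9 m³ remain.

5 containers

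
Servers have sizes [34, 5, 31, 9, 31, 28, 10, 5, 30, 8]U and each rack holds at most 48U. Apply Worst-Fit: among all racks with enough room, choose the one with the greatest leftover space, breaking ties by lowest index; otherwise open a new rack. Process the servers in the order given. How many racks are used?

5

rack 1: place 34U, 14U left
rack 1: place 5U, 9U left
rack 2: place 31U, 17U left
rack 2: place 9U, 8U left
rack 3: place 31U, 17U left
rack 4: place 28U, 20U left
rack 4: place 10U, 10U left
rack 3: place 5U, 12U left
rack 5: place 30U, 18U left
rack 5: place 8U, 10U left
Final racks: [34,5] [31,9] [31,5] [28,10] [30,8].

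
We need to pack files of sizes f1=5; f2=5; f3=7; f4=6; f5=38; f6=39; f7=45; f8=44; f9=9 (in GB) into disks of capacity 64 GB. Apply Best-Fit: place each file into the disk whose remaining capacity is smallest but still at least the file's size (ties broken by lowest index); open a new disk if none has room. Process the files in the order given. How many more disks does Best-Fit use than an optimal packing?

Best-Fit: [5,5,7,6,38] [39] [45,9] [44] → 4 disks.
Total size 198 GB; any packing needs at least ⌈198/64⌉ = 4 disks.
So 4 is already optimal.

0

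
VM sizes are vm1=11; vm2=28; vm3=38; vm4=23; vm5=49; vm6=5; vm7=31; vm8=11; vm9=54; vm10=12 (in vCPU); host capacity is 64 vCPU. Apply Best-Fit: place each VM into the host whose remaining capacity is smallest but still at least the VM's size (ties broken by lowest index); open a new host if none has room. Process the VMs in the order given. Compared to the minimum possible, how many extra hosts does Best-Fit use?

Best-Fit: [11,28,23] [38,11,12] [49,5] [31] [54] → 5 hosts.
Total size 262 vCPU; any packing needs at least ⌈262/64⌉ = 5 hosts.
So 5 is already optimal.

0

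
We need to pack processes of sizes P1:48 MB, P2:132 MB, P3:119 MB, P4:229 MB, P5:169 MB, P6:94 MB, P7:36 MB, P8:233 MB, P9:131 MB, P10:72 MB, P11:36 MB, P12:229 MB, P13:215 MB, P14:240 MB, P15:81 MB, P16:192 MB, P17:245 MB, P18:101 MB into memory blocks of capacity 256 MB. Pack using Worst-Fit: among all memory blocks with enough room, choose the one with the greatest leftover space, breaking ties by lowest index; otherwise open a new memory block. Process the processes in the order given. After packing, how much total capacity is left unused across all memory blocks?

P1 (48 MB) → memory block 1 (remaining 208 MB)
P2 (132 MB) → memory block 1 (remaining 76 MB)
P3 (119 MB) → memory block 2 (remaining 137 MB)
P4 (229 MB) → memory block 3 (remaining 27 MB)
P5 (169 MB) → memory block 4 (remaining 87 MB)
P6 (94 MB) → memory block 2 (remaining 43 MB)
P7 (36 MB) → memory block 4 (remaining 51 MB)
P8 (233 MB) → memory block 5 (remaining 23 MB)
P9 (131 MB) → memory block 6 (remaining 125 MB)
P10 (72 MB) → memory block 6 (remaining 53 MB)
P11 (36 MB) → memory block 1 (remaining 40 MB)
P12 (229 MB) → memory block 7 (remaining 27 MB)
P13 (215 MB) → memory block 8 (remaining 41 MB)
P14 (240 MB) → memory block 9 (remaining 16 MB)
P15 (81 MB) → memory block 10 (remaining 175 MB)
P16 (192 MB) → memory block 11 (remaining 64 MB)
P17 (245 MB) → memory block 12 (remaining 11 MB)
P18 (101 MB) → memory block 10 (remaining 74 MB)
12 memory blocks × 256 MB = 3072 MB; used 2602 MB; unused 470 MB.

470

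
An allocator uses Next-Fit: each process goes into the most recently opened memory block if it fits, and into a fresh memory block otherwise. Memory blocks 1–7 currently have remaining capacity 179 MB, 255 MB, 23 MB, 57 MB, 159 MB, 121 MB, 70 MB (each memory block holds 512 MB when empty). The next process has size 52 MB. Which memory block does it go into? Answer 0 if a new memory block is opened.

Next-Fit only looks at memory block 7, which has 70 MB free.
52 MB fits there.

7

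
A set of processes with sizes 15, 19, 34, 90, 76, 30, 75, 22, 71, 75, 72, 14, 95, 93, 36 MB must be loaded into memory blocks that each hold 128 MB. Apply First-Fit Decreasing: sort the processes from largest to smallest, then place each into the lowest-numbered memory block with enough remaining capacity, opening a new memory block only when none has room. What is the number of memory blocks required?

Sorted descending: 95, 93, 90, 76, 75, 75, 72, 71, 36, 34, 30, 22, 19, 15, 14.
Put 95 MB in memory block 1; 33 MB remain.
Put 93 MB in memory block 2; 35 MB remain.
Put 90 MB in memory block 3; 38 MB remain.
Put 76 MB in memory block 4; 52 MB remain.
Put 75 MB in memory block 5; 53 MB remain.
Put 75 MB in memory block 6; 53 MB remain.
Put 72 MB in memory block 7; 56 MB remain.
Put 71 MB in memory block 8; 57 MB remain.
Put 36 MB in memory block 3; 2 MB remain.
Put 34 MB in memory block 2; 1 MB remain.
Put 30 MB in memory block 1; 3 MB remain.
Put 22 MB in memory block 4; 30 MB remain.
Put 19 MB in memory block 4; 11 MB remain.
Put 15 MB in memory block 5; 38 MB remain.
Put 14 MB in memory block 5; 24 MB remain.

8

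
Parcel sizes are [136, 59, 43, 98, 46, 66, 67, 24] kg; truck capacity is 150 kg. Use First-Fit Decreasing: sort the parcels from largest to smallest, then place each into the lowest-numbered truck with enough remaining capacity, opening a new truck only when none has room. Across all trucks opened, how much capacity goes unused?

61

Sorted descending: 136, 98, 67, 66, 59, 46, 43, 24.
136 kg → truck 1 (remaining 14 kg)
98 kg → truck 2 (remaining 52 kg)
67 kg → truck 3 (remaining 83 kg)
66 kg → truck 3 (remaining 17 kg)
59 kg → truck 4 (remaining 91 kg)
46 kg → truck 2 (remaining 6 kg)
43 kg → truck 4 (remaining 48 kg)
24 kg → truck 4 (remaining 24 kg)
4 trucks × 150 kg = 600 kg; used 539 kg; unused 61 kg.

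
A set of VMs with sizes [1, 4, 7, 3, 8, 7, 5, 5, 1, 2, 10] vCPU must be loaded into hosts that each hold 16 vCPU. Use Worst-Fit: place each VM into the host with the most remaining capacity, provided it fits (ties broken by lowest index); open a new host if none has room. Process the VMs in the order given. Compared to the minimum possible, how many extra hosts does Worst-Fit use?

Worst-Fit: [1,4,7,3] [8,7] [5,5,1,2] [10] → 4 hosts.
Total size 53 vCPU; any packing needs at least ⌈53/16⌉ = 4 hosts.
So 4 is already optimal.

0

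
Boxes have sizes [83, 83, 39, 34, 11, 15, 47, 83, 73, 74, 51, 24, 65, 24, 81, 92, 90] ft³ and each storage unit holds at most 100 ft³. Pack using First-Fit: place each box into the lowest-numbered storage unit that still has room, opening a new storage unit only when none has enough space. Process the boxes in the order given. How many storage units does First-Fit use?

11

83 ft³ → storage unit 1 (remaining 17 ft³)
83 ft³ → storage unit 2 (remaining 17 ft³)
39 ft³ → storage unit 3 (remaining 61 ft³)
34 ft³ → storage unit 3 (remaining 27 ft³)
11 ft³ → storage unit 1 (remaining 6 ft³)
15 ft³ → storage unit 2 (remaining 2 ft³)
47 ft³ → storage unit 4 (remaining 53 ft³)
83 ft³ → storage unit 5 (remaining 17 ft³)
73 ft³ → storage unit 6 (remaining 27 ft³)
74 ft³ → storage unit 7 (remaining 26 ft³)
51 ft³ → storage unit 4 (remaining 2 ft³)
24 ft³ → storage unit 3 (remaining 3 ft³)
65 ft³ → storage unit 8 (remaining 35 ft³)
24 ft³ → storage unit 6 (remaining 3 ft³)
81 ft³ → storage unit 9 (remaining 19 ft³)
92 ft³ → storage unit 10 (remaining 8 ft³)
90 ft³ → storage unit 11 (remaining 10 ft³)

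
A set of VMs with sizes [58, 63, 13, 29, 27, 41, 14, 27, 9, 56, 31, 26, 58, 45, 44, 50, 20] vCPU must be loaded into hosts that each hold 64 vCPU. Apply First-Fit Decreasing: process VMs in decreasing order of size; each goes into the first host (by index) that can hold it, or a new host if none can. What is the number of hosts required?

11 hosts

Sorted descending: 63, 58, 58, 56, 50, 45, 44, 41, 31, 29, 27, 27, 26, 20, 14, 13, 9.
63 vCPU → host 1 (remaining 1 vCPU)
58 vCPU → host 2 (remaining 6 vCPU)
58 vCPU → host 3 (remaining 6 vCPU)
56 vCPU → host 4 (remaining 8 vCPU)
50 vCPU → host 5 (remaining 14 vCPU)
45 vCPU → host 6 (remaining 19 vCPU)
44 vCPU → host 7 (remaining 20 vCPU)
41 vCPU → host 8 (remaining 23 vCPU)
31 vCPU → host 9 (remaining 33 vCPU)
29 vCPU → host 9 (remaining 4 vCPU)
27 vCPU → host 10 (remaining 37 vCPU)
27 vCPU → host 10 (remaining 10 vCPU)
26 vCPU → host 11 (remaining 38 vCPU)
20 vCPU → host 7 (remaining 0 vCPU)
14 vCPU → host 5 (remaining 0 vCPU)
13 vCPU → host 6 (remaining 6 vCPU)
9 vCPU → host 8 (remaining 14 vCPU)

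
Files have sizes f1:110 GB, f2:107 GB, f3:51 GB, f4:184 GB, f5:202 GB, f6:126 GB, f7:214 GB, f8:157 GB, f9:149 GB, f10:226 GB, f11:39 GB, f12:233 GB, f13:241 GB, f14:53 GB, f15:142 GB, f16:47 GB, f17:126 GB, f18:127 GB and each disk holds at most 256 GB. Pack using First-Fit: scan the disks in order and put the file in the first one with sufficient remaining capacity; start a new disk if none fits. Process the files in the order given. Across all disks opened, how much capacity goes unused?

f1 (110 GB) → disk 1 (remaining 146 GB)
f2 (107 GB) → disk 1 (remaining 39 GB)
f3 (51 GB) → disk 2 (remaining 205 GB)
f4 (184 GB) → disk 2 (remaining 21 GB)
f5 (202 GB) → disk 3 (remaining 54 GB)
f6 (126 GB) → disk 4 (remaining 130 GB)
f7 (214 GB) → disk 5 (remaining 42 GB)
f8 (157 GB) → disk 6 (remaining 99 GB)
f9 (149 GB) → disk 7 (remaining 107 GB)
f10 (226 GB) → disk 8 (remaining 30 GB)
f11 (39 GB) → disk 1 (remaining 0 GB)
f12 (233 GB) → disk 9 (remaining 23 GB)
f13 (241 GB) → disk 10 (remaining 15 GB)
f14 (53 GB) → disk 3 (remaining 1 GB)
f15 (142 GB) → disk 11 (remaining 114 GB)
f16 (47 GB) → disk 4 (remaining 83 GB)
f17 (126 GB) → disk 12 (remaining 130 GB)
f18 (127 GB) → disk 12 (remaining 3 GB)
12 disks × 256 GB = 3072 GB; used 2534 GB; unused 538 GB.

538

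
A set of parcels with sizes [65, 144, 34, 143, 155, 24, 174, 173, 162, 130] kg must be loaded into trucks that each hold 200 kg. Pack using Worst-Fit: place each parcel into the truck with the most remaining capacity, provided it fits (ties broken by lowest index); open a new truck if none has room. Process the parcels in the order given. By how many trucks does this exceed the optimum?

1

Worst-Fit: [65,34,24] [144] [143] [155] [174] [173] [162] [130] → 8 trucks.
Total size 1204 kg; any packing needs at least ⌈1204/200⌉ = 7 trucks.
An optimal packing achieves that bound: [174,24] [173] [162,34] [155] [144] [143] [130,65] → 7 trucks.
Excess: 8 − 7 = 1.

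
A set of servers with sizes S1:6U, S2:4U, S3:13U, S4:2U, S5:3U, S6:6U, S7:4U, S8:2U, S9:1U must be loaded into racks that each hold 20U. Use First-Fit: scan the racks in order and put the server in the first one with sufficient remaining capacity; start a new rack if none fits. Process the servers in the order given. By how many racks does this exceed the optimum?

0

First-Fit: [6,4,2,3,4,1] [13,6] [2] → 3 racks.
Total size 41U; any packing needs at least ⌈41/20⌉ = 3 racks.
So 3 is already optimal.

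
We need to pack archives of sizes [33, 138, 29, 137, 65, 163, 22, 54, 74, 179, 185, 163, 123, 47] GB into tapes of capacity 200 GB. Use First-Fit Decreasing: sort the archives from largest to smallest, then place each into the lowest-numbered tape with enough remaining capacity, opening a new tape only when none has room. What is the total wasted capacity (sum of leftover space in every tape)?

Sorted descending: 185, 179, 163, 163, 138, 137, 123, 74, 65, 54, 47, 33, 29, 22.
Put 185 GB in tape 1; 15 GB remain.
Put 179 GB in tape 2; 21 GB remain.
Put 163 GB in tape 3; 37 GB remain.
Put 163 GB in tape 4; 37 GB remain.
Put 138 GB in tape 5; 62 GB remain.
Put 137 GB in tape 6; 63 GB remain.
Put 123 GB in tape 7; 77 GB remain.
Put 74 GB in tape 7; 3 GB remain.
Put 65 GB in tape 8; 135 GB remain.
Put 54 GB in tape 5; 8 GB remain.
Put 47 GB in tape 6; 16 GB remain.
Put 33 GB in tape 3; 4 GB remain.
Put 29 GB in tape 4; 8 GB remain.
Put 22 GB in tape 8; 113 GB remain.
8 tapes × 200 GB = 1600 GB; used 1412 GB; unused 188 GB.

188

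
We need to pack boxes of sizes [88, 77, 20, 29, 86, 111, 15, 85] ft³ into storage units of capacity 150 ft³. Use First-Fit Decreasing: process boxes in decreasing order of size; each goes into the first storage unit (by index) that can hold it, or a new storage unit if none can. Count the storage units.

Sorted descending: 111, 88, 86, 85, 77, 29, 20, 15.
111 ft³ → storage unit 1 (remaining 39 ft³)
88 ft³ → storage unit 2 (remaining 62 ft³)
86 ft³ → storage unit 3 (remaining 64 ft³)
85 ft³ → storage unit 4 (remaining 65 ft³)
77 ft³ → storage unit 5 (remaining 73 ft³)
29 ft³ → storage unit 1 (remaining 10 ft³)
20 ft³ → storage unit 2 (remaining 42 ft³)
15 ft³ → storage unit 2 (remaining 27 ft³)
Final storage units: [111,29] [88,20,15] [86] [85] [77].

5 storage units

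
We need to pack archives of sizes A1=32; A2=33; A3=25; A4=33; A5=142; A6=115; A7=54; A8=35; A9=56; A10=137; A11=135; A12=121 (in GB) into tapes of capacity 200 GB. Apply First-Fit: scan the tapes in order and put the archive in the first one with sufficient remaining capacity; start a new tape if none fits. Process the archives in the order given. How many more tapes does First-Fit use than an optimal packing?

1

First-Fit: [32,33,25,33,54] [142,35] [115,56] [137] [135] [121] → 6 tapes.
Total size 918 GB; any packing needs at least ⌈918/200⌉ = 5 tapes.
An optimal packing achieves that bound: [142,56] [137,54] [135,35,25] [121,33,33] [115,32] → 5 tapes.
Excess: 6 − 5 = 1.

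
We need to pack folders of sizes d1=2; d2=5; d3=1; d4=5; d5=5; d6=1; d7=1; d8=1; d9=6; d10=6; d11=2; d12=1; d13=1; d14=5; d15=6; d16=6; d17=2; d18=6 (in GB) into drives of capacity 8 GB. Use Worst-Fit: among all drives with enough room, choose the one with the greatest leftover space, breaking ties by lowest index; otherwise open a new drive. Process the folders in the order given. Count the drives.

Put d1 (2 GB) in drive 1; 6 GB remain.
Put d2 (5 GB) in drive 1; 1 GB remain.
Put d3 (1 GB) in drive 1; 0 GB remain.
Put d4 (5 GB) in drive 2; 3 GB remain.
Put d5 (5 GB) in drive 3; 3 GB remain.
Put d6 (1 GB) in drive 2; 2 GB remain.
Put d7 (1 GB) in drive 3; 2 GB remain.
Put d8 (1 GB) in drive 2; 1 GB remain.
Put d9 (6 GB) in drive 4; 2 GB remain.
Put d10 (6 GB) in drive 5; 2 GB remain.
Put d11 (2 GB) in drive 3; 0 GB remain.
Put d12 (1 GB) in drive 4; 1 GB remain.
Put d13 (1 GB) in drive 5; 1 GB remain.
Put d14 (5 GB) in drive 6; 3 GB remain.
Put d15 (6 GB) in drive 7; 2 GB remain.
Put d16 (6 GB) in drive 8; 2 GB remain.
Put d17 (2 GB) in drive 6; 1 GB remain.
Put d18 (6 GB) in drive 9; 2 GB remain.
Final drives: [2,5,1] [5,1,1] [5,1,2] [6,1] [6,1] [5,2] [6] [6] [6].

9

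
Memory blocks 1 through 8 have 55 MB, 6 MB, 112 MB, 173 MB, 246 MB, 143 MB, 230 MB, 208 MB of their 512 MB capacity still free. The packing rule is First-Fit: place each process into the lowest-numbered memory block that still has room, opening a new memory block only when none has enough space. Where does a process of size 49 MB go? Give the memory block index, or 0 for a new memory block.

Memory blocks with room: memory block 1 (55 MB), memory block 3 (112 MB), memory block 4 (173 MB), memory block 5 (246 MB), memory block 6 (143 MB), memory block 7 (230 MB), memory block 8 (208 MB).
The first with room is memory block 1.

1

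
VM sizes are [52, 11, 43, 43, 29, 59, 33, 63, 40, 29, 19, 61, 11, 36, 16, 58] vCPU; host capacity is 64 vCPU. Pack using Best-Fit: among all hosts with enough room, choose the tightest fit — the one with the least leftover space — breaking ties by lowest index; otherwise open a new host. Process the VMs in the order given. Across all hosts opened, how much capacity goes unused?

101

Put 52 vCPU in host 1; 12 vCPU remain.
Put 11 vCPU in host 1; 1 vCPU remain.
Put 43 vCPU in host 2; 21 vCPU remain.
Put 43 vCPU in host 3; 21 vCPU remain.
Put 29 vCPU in host 4; 35 vCPU remain.
Put 59 vCPU in host 5; 5 vCPU remain.
Put 33 vCPU in host 4; 2 vCPU remain.
Put 63 vCPU in host 6; 1 vCPU remain.
Put 40 vCPU in host 7; 24 vCPU remain.
Put 29 vCPU in host 8; 35 vCPU remain.
Put 19 vCPU in host 2; 2 vCPU remain.
Put 61 vCPU in host 9; 3 vCPU remain.
Put 11 vCPU in host 3; 10 vCPU remain.
Put 36 vCPU in host 10; 28 vCPU remain.
Put 16 vCPU in host 7; 8 vCPU remain.
Put 58 vCPU in host 11; 6 vCPU remain.
11 hosts × 64 vCPU = 704 vCPU; used 603 vCPU; unused 101 vCPU.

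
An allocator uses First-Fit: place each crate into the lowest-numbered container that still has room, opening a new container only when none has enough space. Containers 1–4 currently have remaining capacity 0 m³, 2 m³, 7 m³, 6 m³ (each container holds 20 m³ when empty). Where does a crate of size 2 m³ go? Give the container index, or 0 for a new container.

2

Containers with room: container 2 (2 m³), container 3 (7 m³), container 4 (6 m³).
The first with room is container 2.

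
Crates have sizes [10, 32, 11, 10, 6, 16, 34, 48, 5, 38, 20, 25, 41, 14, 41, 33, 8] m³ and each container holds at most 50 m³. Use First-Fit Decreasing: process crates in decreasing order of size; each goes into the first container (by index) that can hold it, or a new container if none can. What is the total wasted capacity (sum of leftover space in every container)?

58

Sorted descending: 48, 41, 41, 38, 34, 33, 32, 25, 20, 16, 14, 11, 10, 10, 8, 6, 5.
Put 48 m³ in container 1; 2 m³ remain.
Put 41 m³ in container 2; 9 m³ remain.
Put 41 m³ in container 3; 9 m³ remain.
Put 38 m³ in container 4; 12 m³ remain.
Put 34 m³ in container 5; 16 m³ remain.
Put 33 m³ in container 6; 17 m³ remain.
Put 32 m³ in container 7; 18 m³ remain.
Put 25 m³ in container 8; 25 m³ remain.
Put 20 m³ in container 8; 5 m³ remain.
Put 16 m³ in container 5; 0 m³ remain.
Put 14 m³ in container 6; 3 m³ remain.
Put 11 m³ in container 4; 1 m³ remain.
Put 10 m³ in container 7; 8 m³ remain.
Put 10 m³ in container 9; 40 m³ remain.
Put 8 m³ in container 2; 1 m³ remain.
Put 6 m³ in container 3; 3 m³ remain.
Put 5 m³ in container 7; 3 m³ remain.
9 containers × 50 m³ = 450 m³; used 392 m³; unused 58 m³.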